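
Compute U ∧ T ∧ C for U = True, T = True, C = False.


U = True, T = True, C = False
Step 1: U ∧ T = True AND True = True
Step 2: (True) ∧ C = (True) AND False = False
AND is true only when ALL operands are true.

False


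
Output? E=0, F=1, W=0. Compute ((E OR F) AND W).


E OR F = 0|1 = 1
1 AND 0 = 0

0


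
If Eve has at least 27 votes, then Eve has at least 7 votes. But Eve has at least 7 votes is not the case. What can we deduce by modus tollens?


Modus tollens: P → Q, ¬Q ⊢ ¬P
P: Eve has at least 27 votes
Q: Eve has at least 7 votes
We have P → Q and Q is false.
By modus tollens, P must be false.

It is not the case that Eve has at least 27 votes


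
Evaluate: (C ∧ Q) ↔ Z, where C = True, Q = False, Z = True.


C = True, Q = False, Z = True
Step 1: C ∧ Q = True AND False = False
Step 2: (False) ↔ Z: true when both sides have same truth value.
Result: False ↔ True = False

False


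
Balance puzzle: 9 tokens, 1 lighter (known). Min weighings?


Each weighing has 3 outcomes (left heavy / balance / right heavy), so k weighings distinguish at most 3^k cases; splitting into three near-equal groups achieves this.
Need 3^k ≥ 9: 3^1 = 3 < 9 ≤ 3^2 = 9
k = ⌈log₃(9)⌉ = 2

2


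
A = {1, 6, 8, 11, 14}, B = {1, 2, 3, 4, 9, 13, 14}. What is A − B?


A = {1, 6, 8, 11, 14}
B = {1, 2, 3, 4, 9, 13, 14}
Operation: difference A − B
In A but not B: 6, 8, 11

{6, 8, 11}


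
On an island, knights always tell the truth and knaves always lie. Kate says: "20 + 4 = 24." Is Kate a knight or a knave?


Statement: "20 + 4 = 24."
Actual: 20 + 4 = 24
Claimed: 24
Statement is TRUE → Kate tells the truth → Knight

Knight


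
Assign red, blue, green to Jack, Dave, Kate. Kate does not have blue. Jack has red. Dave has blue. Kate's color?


From clues:
  Jack → red
  Dave → blue
By elimination, Kate gets the remaining.

green


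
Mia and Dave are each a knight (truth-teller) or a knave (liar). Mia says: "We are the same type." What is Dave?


Mia says: "We are the same type."
Case 1: Mia is a Knight (truth-teller)
  Statement is true → they ARE the same → Dave is also a Knight
Case 2: Mia is a Knave (liar)
  Statement is false → they are NOT the same → Dave is a Knight
In both cases, Dave is a Knight.

Knight


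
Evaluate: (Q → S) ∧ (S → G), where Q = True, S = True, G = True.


Q = True, S = True, G = True
Step 1: Q → S is false only when Q=True and S=False. Result: True
Step 2: S → G is false only when S=True and G=False. Result: True
Step 3: True ∧ True = True

True


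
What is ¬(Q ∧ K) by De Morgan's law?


De Morgan's law: ¬(P ∧ Q) ≡ ¬P ∨ ¬Q
¬(Q ∧ K) = ¬Q ∨ ¬K

¬Q ∨ ¬K


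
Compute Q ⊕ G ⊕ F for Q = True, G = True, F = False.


Q = True, G = True, F = False
Step 1: Q ⊕ G = True XOR True = False
Step 2: False ⊕ F = False XOR False = False
XOR is true when an odd number of operands are true.

False


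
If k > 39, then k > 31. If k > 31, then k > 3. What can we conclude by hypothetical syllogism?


Hypothetical syllogism: P → Q, Q → R ⊢ P → R
Premise 1: k > 39 → k > 31
Premise 2: k > 31 → k > 3
Chain the implications: the middle term (k > 31) links the two.
Conclusion: If k > 39, then k > 3.

If k > 39, then k > 3.


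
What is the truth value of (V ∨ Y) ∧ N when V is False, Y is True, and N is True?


V = False, Y = True, N = True
Step 1: V ∨ Y = False OR True = True
Step 2: True ∧ N = True AND True = True
OR is true when at least one operand is true; AND requires both.

True


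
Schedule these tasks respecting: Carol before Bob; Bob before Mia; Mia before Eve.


Constraints: Carol before Bob; Bob before Mia; Mia before Eve
Method: repeatedly schedule the remaining task that has no remaining task required before it.
  Step 1: remaining {Bob, Eve, Carol, Mia}; every task except Carol still has a predecessor pending → schedule Carol.
  Step 2: remaining {Bob, Eve, Mia}; every task except Bob still has a predecessor pending → schedule Bob.
  Step 3: remaining {Eve, Mia}; every task except Mia still has a predecessor pending → schedule Mia.
  Step 4: only Eve remains → schedule Eve.
Resulting order:

Carol → Bob → Mia → Eve


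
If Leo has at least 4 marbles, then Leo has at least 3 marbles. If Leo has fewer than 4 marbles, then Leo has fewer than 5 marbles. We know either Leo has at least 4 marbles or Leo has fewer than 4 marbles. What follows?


Constructive dilemma: (P → Q) ∧ (R → S), P ∨ R ⊢ Q ∨ S
Premise 1: Leo has at least 4 marbles → Leo has at least 3 marbles
Premise 2: Leo has fewer than 4 marbles → Leo has fewer than 5 marbles
Premise 3: Leo has at least 4 marbles ∨ Leo has fewer than 4 marbles
Case 1: Assuming Leo has at least 4 marbles, then by Premise 1, Leo has at least 3 marbles.
Case 2: Assuming Leo has fewer than 4 marbles, then by Premise 2, Leo has fewer than 5 marbles.
Since one of Leo has at least 4 marbles or Leo has fewer than 4 marbles must hold, we get Leo has at least 3 marbles or Leo has fewer than 5 marbles.

Leo has at least 3 marbles or Leo has fewer than 5 marbles.


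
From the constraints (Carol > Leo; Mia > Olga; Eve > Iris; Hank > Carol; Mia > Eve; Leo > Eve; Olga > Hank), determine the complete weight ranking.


Constraints: Carol > Leo; Mia > Olga; Eve > Iris; Hank > Carol; Mia > Eve; Leo > Eve; Olga > Hank
Method: at each step, the next-highest is the one remaining person who never appears on the smaller side of a constraint between remaining people.
  Step 1: remaining {Olga, Iris, Leo, Eve, Mia, Carol, Hank}; on the smaller side: {Olga, Iris, Leo, Eve, Carol, Hank} → Mia is next (Mia > Olga; Mia > Eve).
  Step 2: remaining {Olga, Iris, Leo, Eve, Carol, Hank}; on the smaller side: {Iris, Leo, Eve, Carol, Hank} → Olga is next (Olga > Hank).
  Step 3: remaining {Iris, Leo, Eve, Carol, Hank}; on the smaller side: {Iris, Leo, Eve, Carol} → Hank is next (Hank > Carol).
  Step 4: remaining {Iris, Leo, Eve, Carol}; on the smaller side: {Iris, Leo, Eve} → Carol is next (Carol > Leo).
  Step 5: remaining {Iris, Leo, Eve}; on the smaller side: {Iris, Eve} → Leo is next (Leo > Eve).
  Step 6: remaining {Iris, Eve}; on the smaller side: {Iris} → Eve is next (Eve > Iris).
  Step 7: only Iris remains → lowest.
Final ranking (highest to lowest):

Mia > Olga > Hank > Carol > Leo > Eve > Iris


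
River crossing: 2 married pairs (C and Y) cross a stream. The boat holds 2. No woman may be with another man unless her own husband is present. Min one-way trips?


Label couples C and Y.
1. WC+WY → (far: WC,WY; near: HC,HY)
2. WC ←   (far: WY; near: HC,HY,WC)
3. HC+HY → (far: HC,HY,WY; near: WC)
4. HC ←   (far: HY,WY; near: HC,WC)  — HC returns, since WC is alone on near bank
5. HC+WC → (far: all four; near: empty)
Every state respects the constraint.
Minimum trips = 5

5


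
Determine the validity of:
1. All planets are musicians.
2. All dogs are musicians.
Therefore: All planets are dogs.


Premise 1: All planets are musicians.
Premise 2: All dogs are musicians.
Conclusion: All planets are dogs.
Fallacy: undistributed middle. musicians is predicate in both.
Counterexample: planets and dogs could be disjoint subsets of musicians.

Invalid


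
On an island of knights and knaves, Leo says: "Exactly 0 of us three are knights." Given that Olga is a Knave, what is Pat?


Leo claims exactly 0 knights among Leo, Olga, Pat.
Given: Olga is a Knave.

Case 1: Leo is a Knight (tells truth)
  Then exactly 0 of the three are knights.
  Counting Leo, Olga: 1 knight(s) so far. Need -1 more → impossible.
Case 2: Leo is a Knave (lies)
  Then the count is NOT 0.
  If Pat = Knave, count = 0 = 0 → claim would be true, contradicts lie.
  If Pat = Knight, count = 1 ≠ 0 → lie confirmed ✓

Pat is a Knight.

Knight


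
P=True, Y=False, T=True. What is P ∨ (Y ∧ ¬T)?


P = True, Y = False, T = True
Expression: P ∨ (Y ∧ ¬T)
Step 1: ¬T = NOT True = False
Step 2: Y ∧ ¬T = False AND False = False
Step 3: P ∨ (False) = True OR False = True

True


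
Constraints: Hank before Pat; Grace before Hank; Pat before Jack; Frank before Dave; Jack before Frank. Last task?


Constraints: Hank before Pat; Grace before Hank; Pat before Jack; Frank before Dave; Jack before Frank
The last task can have nothing scheduled after it, so it must never appear on the left of a 'before'.
Tasks appearing before some other task: Hank, Grace, Pat, Frank, Jack.
The only task not in that list is Dave → it is last.

Dave


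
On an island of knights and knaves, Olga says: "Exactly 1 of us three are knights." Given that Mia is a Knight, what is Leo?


Olga claims exactly 1 knights among Olga, Mia, Leo.
Given: Mia is a Knight.

Case 1: Olga is a Knight (tells truth)
  Then exactly 1 of the three are knights.
  Counting Olga, Mia: 2 knight(s) so far. Need -1 more → impossible.
Case 2: Olga is a Knave (lies)
  Then the count is NOT 1.
  If Leo = Knave, count = 1 = 1 → claim would be true, contradicts lie.
  If Leo = Knight, count = 2 ≠ 1 → lie confirmed ✓

Leo is a Knight.

Knight


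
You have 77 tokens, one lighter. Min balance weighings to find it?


Each weighing has 3 outcomes (left heavy / balance / right heavy), so k weighings distinguish at most 3^k cases; splitting into three near-equal groups achieves this.
Need 3^k ≥ 77: 3^3 = 27 < 77 ≤ 3^4 = 81
k = ⌈log₃(77)⌉ = 4

4


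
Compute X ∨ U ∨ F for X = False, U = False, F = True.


X = False, U = False, F = True
Step 1: X ∨ U = False OR False = False
Step 2: False ∨ F = False OR True = True
OR is true when at least one operand is true.

True


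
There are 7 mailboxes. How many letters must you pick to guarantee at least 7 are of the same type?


Pigeonhole: to guarantee k in one of n categories, need (k-1)×n + 1.
k = 7, n = 7
Minimum = (7-1) × 7 + 1 = 6 × 7 + 1

43


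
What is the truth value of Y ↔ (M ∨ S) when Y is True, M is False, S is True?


Y = True, M = False, S = True
Step 1: M ∨ S = False OR True = True
Step 2: Y ↔ (True): true when both sides have same truth value.
Result: True ↔ True = True

True


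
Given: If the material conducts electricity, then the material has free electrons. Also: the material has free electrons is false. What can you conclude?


Modus tollens: P → Q, ¬Q ⊢ ¬P
P: the material conducts electricity
Q: the material has free electrons
We have P → Q and Q is false.
By modus tollens, P must be false.

It is not the case that the material conducts electricity


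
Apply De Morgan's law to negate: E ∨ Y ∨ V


De Morgan's law: ¬(P ∨ Q ∨ R) ≡ ¬P ∧ ¬Q ∧ ¬R
¬(E ∨ Y ∨ V) = ¬E ∧ ¬Y ∧ ¬V

¬E ∧ ¬Y ∧ ¬V


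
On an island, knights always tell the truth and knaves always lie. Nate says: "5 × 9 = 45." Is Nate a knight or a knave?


Statement: "5 × 9 = 45."
Actual: 5 × 9 = 45
Claimed: 45
Statement is TRUE → Nate tells the truth → Knight

Knight


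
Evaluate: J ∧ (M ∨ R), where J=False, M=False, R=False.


J = False, M = False, R = False
Expression: J ∧ (M ∨ R)
Step 1: M ∨ R = False OR False = False
Step 2: J ∧ (False) = False AND False = False

False


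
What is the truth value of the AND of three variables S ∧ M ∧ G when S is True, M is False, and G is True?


S = True, M = False, G = True
Step 1: S ∧ M = True AND False = False
Step 2: (False) ∧ G = (False) AND True = False
AND is true only when ALL operands are true.

False


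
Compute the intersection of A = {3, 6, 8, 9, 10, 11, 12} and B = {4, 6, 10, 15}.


A = {3, 6, 8, 9, 10, 11, 12}
B = {4, 6, 10, 15}
Operation: intersection
Elements in both: 6, 10

{6, 10}


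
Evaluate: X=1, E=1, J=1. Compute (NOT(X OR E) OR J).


X OR E = 1
NOT(1) = 0
0 OR 1 = 1

1


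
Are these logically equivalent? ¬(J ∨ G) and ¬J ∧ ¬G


Expression 1: ¬(J ∨ G)
Expression 2: ¬J ∧ ¬G
Truth table (J G | Expr1 Expr2):
  T T |   F     F
  T F |   F     F
  F T |   F     F
  F F |   T     T
All 4 rows agree, so the expressions are logically equivalent.

Yes


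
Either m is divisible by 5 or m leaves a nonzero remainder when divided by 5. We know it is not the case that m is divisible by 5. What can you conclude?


Disjunctive syllogism: P ∨ Q, ¬P ⊢ Q
Disjunction: m is divisible by 5 ∨ m leaves a nonzero remainder when divided by 5
We know it is not the case that m is divisible by 5.
By disjunctive syllogism, the other disjunct must be true.

m leaves a nonzero remainder when divided by 5


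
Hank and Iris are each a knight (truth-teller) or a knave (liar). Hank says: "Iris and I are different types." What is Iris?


Hank says: "Iris and I are different types."
Case 1: Hank is a Knight (truth-teller)
  Statement is true → they ARE different → Iris is a Knave
Case 2: Hank is a Knave (liar)
  Statement is false → they are NOT different → Iris is a Knave
In both cases, Iris is a Knave.

Knave


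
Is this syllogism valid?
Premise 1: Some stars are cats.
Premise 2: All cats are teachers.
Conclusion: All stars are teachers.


Premise 1: Some stars are cats.
Premise 2: All cats are teachers.
Conclusion: All stars are teachers.
Fallacy: illicit minor. The minor term (stars) is distributed in the conclusion ('All stars ...') but undistributed in its premise ('Some stars are cats' doesn't cover all stars).
Only 'Some stars are teachers' follows, not 'All'.

Invalid


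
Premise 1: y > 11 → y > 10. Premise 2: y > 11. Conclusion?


Modus ponens: P → Q, P ⊢ Q
P: y > 11
Q: y > 10
We have P → Q and P is true.
By modus ponens, Q must be true.

y > 10


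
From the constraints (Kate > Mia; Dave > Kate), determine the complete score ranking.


Constraints: Kate > Mia; Dave > Kate
Method: at each step, the next-highest is the one remaining person who never appears on the smaller side of a constraint between remaining people.
  Step 1: remaining {Kate, Mia, Dave}; on the smaller side: {Kate, Mia} → Dave is next (Dave > Kate).
  Step 2: remaining {Kate, Mia}; on the smaller side: {Mia} → Kate is next (Kate > Mia).
  Step 3: only Mia remains → lowest.
Final ranking (highest to lowest):

Dave > Kate > Mia


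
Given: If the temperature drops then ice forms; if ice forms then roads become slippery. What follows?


Hypothetical syllogism: P → Q, Q → R ⊢ P → R
Premise 1: the temperature drops → ice forms
Premise 2: ice forms → roads become slippery
Chain the implications: the middle term (ice forms) links the two.
Conclusion: If the temperature drops, then roads become slippery.

If the temperature drops, then roads become slippery.


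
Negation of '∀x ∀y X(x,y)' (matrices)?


Original: ∀x ∀y X(x,y)
Rule: ¬∀→∃, ¬∃→∀, negate predicate.
Negation: ∃x ∃y ¬X(x,y)

∃x ∃y ¬X(x,y)


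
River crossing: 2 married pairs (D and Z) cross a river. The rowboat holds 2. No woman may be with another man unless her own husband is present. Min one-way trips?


Label couples D and Z.
1. WD+WZ → (far: WD,WZ; near: HD,HZ)
2. WD ←   (far: WZ; near: HD,HZ,WD)
3. HD+HZ → (far: HD,HZ,WZ; near: WD)
4. HD ←   (far: HZ,WZ; near: HD,WD)  — HD returns, since WD is alone on near bank
5. HD+WD → (far: all four; near: empty)
Every state respects the constraint.
Minimum trips = 5

5


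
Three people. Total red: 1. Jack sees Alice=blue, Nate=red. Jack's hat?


Total red = 1, seen red = 1
Own red = 1 - 1 = 0
Jack's hat is blue.

blue


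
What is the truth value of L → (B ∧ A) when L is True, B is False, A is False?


L = True, B = False, A = False
Step 1: B ∧ A = False AND False = False
Step 2: L → (False): false only when L=True and consequent=False.
Result: False

False


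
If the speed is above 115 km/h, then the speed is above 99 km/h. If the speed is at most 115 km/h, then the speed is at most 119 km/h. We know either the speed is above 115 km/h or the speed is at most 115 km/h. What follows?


Constructive dilemma: (P → Q) ∧ (R → S), P ∨ R ⊢ Q ∨ S
Premise 1: the speed is above 115 km/h → the speed is above 99 km/h
Premise 2: the speed is at most 115 km/h → the speed is at most 119 km/h
Premise 3: the speed is above 115 km/h ∨ the speed is at most 115 km/h
Case 1: Assuming the speed is above 115 km/h, then by Premise 1, the speed is above 99 km/h.
Case 2: Assuming the speed is at most 115 km/h, then by Premise 2, the speed is at most 119 km/h.
Since one of the speed is above 115 km/h or the speed is at most 115 km/h must hold, we get the speed is above 99 km/h or the speed is at most 119 km/h.

The speed is above 99 km/h or the speed is at most 119 km/h.


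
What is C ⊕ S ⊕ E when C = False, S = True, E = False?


C = False, S = True, E = False
Step 1: C ⊕ S = False XOR True = True
Step 2: True ⊕ E = True XOR False = True
XOR is true when an odd number of operands are true.

True


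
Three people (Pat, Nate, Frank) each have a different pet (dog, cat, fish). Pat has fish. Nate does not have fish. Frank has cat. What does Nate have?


From clues:
  Frank → cat
  Pat → fish
By elimination, Nate gets the remaining.

dog


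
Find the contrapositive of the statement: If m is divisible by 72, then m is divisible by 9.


Original: If m is divisible by 72, then m is divisible by 9
Contrapositive: If ¬Q, then ¬P
Negate Q: not (m is divisible by 9)
Negate P: not (m is divisible by 72)

If not (m is divisible by 9), then not (m is divisible by 72).


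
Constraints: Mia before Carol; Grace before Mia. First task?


Constraints: Mia before Carol; Grace before Mia
The first task can have nothing scheduled before it, so it must never appear on the right of a 'before'.
Tasks appearing after some 'before': Carol, Mia.
The only task not in that list is Grace → it is first.

Grace


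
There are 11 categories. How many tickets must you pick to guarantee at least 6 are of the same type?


Pigeonhole: to guarantee k in one of n categories, need (k-1)×n + 1.
k = 6, n = 11
Minimum = (6-1) × 11 + 1 = 5 × 11 + 1

56


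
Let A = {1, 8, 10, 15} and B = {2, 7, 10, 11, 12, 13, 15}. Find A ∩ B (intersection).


A = {1, 8, 10, 15}
B = {2, 7, 10, 11, 12, 13, 15}
Operation: intersection
Elements in both: 10, 15

{10, 15}


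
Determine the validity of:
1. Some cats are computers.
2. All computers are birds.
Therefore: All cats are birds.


Premise 1: Some cats are computers.
Premise 2: All computers are birds.
Conclusion: All cats are birds.
Fallacy: illicit minor. The minor term (cats) is distributed in the conclusion ('All cats ...') but undistributed in its premise ('Some cats are computers' doesn't cover all cats).
Only 'Some cats are birds' follows, not 'All'.

Invalid


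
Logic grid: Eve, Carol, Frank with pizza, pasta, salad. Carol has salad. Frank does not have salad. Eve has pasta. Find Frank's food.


From clues:
  Carol → salad
  Eve → pasta
By elimination, Frank gets the remaining.

pizza


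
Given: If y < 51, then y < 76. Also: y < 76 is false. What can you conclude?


Modus tollens: P → Q, ¬Q ⊢ ¬P
P: y < 51
Q: y < 76
We have P → Q and Q is false.
By modus tollens, P must be false.

It is not the case that y < 51


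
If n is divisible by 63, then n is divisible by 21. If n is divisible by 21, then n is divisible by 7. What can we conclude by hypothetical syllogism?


Hypothetical syllogism: P → Q, Q → R ⊢ P → R
Premise 1: n is divisible by 63 → n is divisible by 21
Premise 2: n is divisible by 21 → n is divisible by 7
Chain the implications: the middle term (n is divisible by 21) links the two.
Conclusion: If n is divisible by 63, then n is divisible by 7.

If n is divisible by 63, then n is divisible by 7.


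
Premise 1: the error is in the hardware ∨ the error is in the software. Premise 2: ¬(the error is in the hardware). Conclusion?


Disjunctive syllogism: P ∨ Q, ¬P ⊢ Q
Disjunction: the error is in the hardware ∨ the error is in the software
We know it is not the case that the error is in the hardware.
By disjunctive syllogism, the other disjunct must be true.

The error is in the software


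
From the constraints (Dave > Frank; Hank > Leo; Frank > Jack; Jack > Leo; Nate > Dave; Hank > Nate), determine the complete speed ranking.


Constraints: Dave > Frank; Hank > Leo; Frank > Jack; Jack > Leo; Nate > Dave; Hank > Nate
Method: at each step, the next-highest is the one remaining person who never appears on the smaller side of a constraint between remaining people.
  Step 1: remaining {Hank, Frank, Nate, Jack, Dave, Leo}; on the smaller side: {Frank, Nate, Jack, Dave, Leo} → Hank is next (Hank > Leo; Hank > Nate).
  Step 2: remaining {Frank, Nate, Jack, Dave, Leo}; on the smaller side: {Frank, Jack, Dave, Leo} → Nate is next (Nate > Dave).
  Step 3: remaining {Frank, Jack, Dave, Leo}; on the smaller side: {Frank, Jack, Leo} → Dave is next (Dave > Frank).
  Step 4: remaining {Frank, Jack, Leo}; on the smaller side: {Jack, Leo} → Frank is next (Frank > Jack).
  Step 5: remaining {Jack, Leo}; on the smaller side: {Leo} → Jack is next (Jack > Leo).
  Step 6: only Leo remains → lowest.
Final ranking (highest to lowest):

Hank > Nate > Dave > Frank > Jack > Leo


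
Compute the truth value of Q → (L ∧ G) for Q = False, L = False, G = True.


Q = False, L = False, G = True
Step 1: L ∧ G = False AND True = False
Step 2: Q → (False): false only when Q=True and consequent=False.
Result: True

True


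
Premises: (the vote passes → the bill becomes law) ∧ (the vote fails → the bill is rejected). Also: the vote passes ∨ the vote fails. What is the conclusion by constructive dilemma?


Constructive dilemma: (P → Q) ∧ (R → S), P ∨ R ⊢ Q ∨ S
Premise 1: the vote passes → the bill becomes law
Premise 2: the vote fails → the bill is rejected
Premise 3: the vote passes ∨ the vote fails
Case 1: Assuming the vote passes, then by Premise 1, the bill becomes law.
Case 2: Assuming the vote fails, then by Premise 2, the bill is rejected.
Since one of the vote passes or the vote fails must hold, we get the bill becomes law or the bill is rejected.

The bill becomes law or the bill is rejected.


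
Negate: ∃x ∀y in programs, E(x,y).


Original: ∃x ∀y E(x,y)
Rule: ¬∀→∃, ¬∃→∀, negate predicate.
Negation: ∀x ∃y ¬E(x,y)

∀x ∃y ¬E(x,y)


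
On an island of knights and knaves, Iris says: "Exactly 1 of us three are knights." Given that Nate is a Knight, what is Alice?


Iris claims exactly 1 knights among Iris, Nate, Alice.
Given: Nate is a Knight.

Case 1: Iris is a Knight (tells truth)
  Then exactly 1 of the three are knights.
  Counting Iris, Nate: 2 knight(s) so far. Need -1 more → impossible.
Case 2: Iris is a Knave (lies)
  Then the count is NOT 1.
  If Alice = Knave, count = 1 = 1 → claim would be true, contradicts lie.
  If Alice = Knight, count = 2 ≠ 1 → lie confirmed ✓

Alice is a Knight.

Knight


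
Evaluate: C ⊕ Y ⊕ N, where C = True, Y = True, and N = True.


C = True, Y = True, N = True
Step 1: C ⊕ Y = True XOR True = False
Step 2: False ⊕ N = False XOR True = True
XOR is true when an odd number of operands are true.

True


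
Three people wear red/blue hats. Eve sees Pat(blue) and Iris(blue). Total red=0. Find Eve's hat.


Total red = 0, seen red = 0
Own red = 0 - 0 = 0
Eve's hat is blue.

blue


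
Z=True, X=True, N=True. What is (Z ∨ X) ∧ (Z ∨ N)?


Z = True, X = True, N = True
Expression: (Z ∨ X) ∧ (Z ∨ N)
Step 1: Z ∨ X = True OR True = True
Step 2: Z ∨ N = True OR True = True
Step 3: (True) ∧ (True) = True AND True = True

True


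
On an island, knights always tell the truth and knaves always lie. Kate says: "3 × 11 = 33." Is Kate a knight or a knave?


Statement: "3 × 11 = 33."
Actual: 3 × 11 = 33
Claimed: 33
Statement is TRUE → Kate tells the truth → Knight

Knight


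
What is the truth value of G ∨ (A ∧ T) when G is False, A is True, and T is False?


G = False, A = True, T = False
Step 1: A ∧ T = True AND False = False
Step 2: G ∨ False = False OR False = False
AND evaluated first (higher precedence); then OR applied.

False


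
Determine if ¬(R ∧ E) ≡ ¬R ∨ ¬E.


Expression 1: ¬(R ∧ E)
Expression 2: ¬R ∨ ¬E
Truth table (R E | Expr1 Expr2):
  T T |   F     F
  T F |   T     T
  F T |   T     T
  F F |   T     T
All 4 rows agree, so the expressions are logically equivalent.

Yes


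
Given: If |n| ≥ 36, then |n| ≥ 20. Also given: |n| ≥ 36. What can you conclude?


Modus ponens: P → Q, P ⊢ Q
P: |n| ≥ 36
Q: |n| ≥ 20
We have P → Q and P is true.
By modus ponens, Q must be true.

|n| ≥ 20


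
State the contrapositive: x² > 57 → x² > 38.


Original: If x² > 57, then x² > 38
Contrapositive: If ¬Q, then ¬P
Negate Q: not (x² > 38)
Negate P: not (x² > 57)

If not (x² > 38), then not (x² > 57).


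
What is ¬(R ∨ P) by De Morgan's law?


De Morgan's law: ¬(P ∨ Q) ≡ ¬P ∧ ¬Q
¬(R ∨ P) = ¬R ∧ ¬P

¬R ∧ ¬P


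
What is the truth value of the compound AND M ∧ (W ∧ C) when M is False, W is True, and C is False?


M = False, W = True, C = False
Step 1: W ∧ C = True AND False = False
Step 2: M ∧ False = False AND False = False
AND is true only when ALL operands are true.

False


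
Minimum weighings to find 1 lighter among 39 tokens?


Each weighing has 3 outcomes (left heavy / balance / right heavy), so k weighings distinguish at most 3^k cases; splitting into three near-equal groups achieves this.
Need 3^k ≥ 39: 3^3 = 27 < 39 ≤ 3^4 = 81
k = ⌈log₃(39)⌉ = 4

4


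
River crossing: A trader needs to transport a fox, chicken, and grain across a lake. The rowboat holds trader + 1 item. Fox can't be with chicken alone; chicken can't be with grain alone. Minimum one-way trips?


1. trader+chicken → 2. trader ← 3. trader+fox → 4. trader+chicken ← 5. trader+grain → 6. trader ← 7. trader+chicken →
Minimum trips = 7

7


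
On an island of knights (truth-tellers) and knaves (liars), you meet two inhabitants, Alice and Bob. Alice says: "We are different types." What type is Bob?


Alice says: "We are different types."
Case 1: Alice is a Knight (truth-teller)
  Statement is true → they ARE different → Bob is a Knave
Case 2: Alice is a Knave (liar)
  Statement is false → they are NOT different → Bob is a Knave
In both cases, Bob is a Knave.

Knave


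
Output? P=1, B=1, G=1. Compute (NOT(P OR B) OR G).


P OR B = 1
NOT(1) = 0
0 OR 1 = 1

1


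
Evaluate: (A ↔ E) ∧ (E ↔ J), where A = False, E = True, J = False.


A = False, E = True, J = False
Step 1: A ↔ E is true when A and E have the same value. Result: False
Step 2: E ↔ J is true when E and J have the same value. Result: False
Step 3: False ∧ False = False

False


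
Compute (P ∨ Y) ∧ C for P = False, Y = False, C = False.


P = False, Y = False, C = False
Step 1: P ∨ Y = False OR False = False
Step 2: False ∧ C = False AND False = False
OR is true when at least one operand is true; AND requires both.

False


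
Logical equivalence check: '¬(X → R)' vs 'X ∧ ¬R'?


Expression 1: ¬(X → R)
Expression 2: X ∧ ¬R
Truth table (X R | Expr1 Expr2):
  T T |   F     F
  T F |   T     T
  F T |   F     F
  F F |   F     F
All 4 rows agree, so the expressions are logically equivalent.

Yes


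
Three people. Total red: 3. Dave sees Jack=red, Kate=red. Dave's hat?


Total red = 3, seen red = 2
Own red = 3 - 2 = 1
Dave's hat is red.

red


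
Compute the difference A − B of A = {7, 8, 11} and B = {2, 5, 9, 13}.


A = {7, 8, 11}
B = {2, 5, 9, 13}
Operation: difference A − B
In A but not B: 7, 8, 11

{7, 8, 11}


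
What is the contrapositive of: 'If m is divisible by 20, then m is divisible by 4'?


Original: If m is divisible by 20, then m is divisible by 4
Contrapositive: If ¬Q, then ¬P
Negate Q: not (m is divisible by 4)
Negate P: not (m is divisible by 20)

If not (m is divisible by 4), then not (m is divisible by 20).


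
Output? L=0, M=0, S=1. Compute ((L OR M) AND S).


L OR M = 0|0 = 0
0 AND 1 = 0

0


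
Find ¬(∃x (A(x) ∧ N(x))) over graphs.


Original: ∃x (A(x) ∧ N(x))
Rule: ¬∀→∃, ¬∃→∀, negate predicate.
Negation: ∀x (¬A(x) ∨ ¬N(x))

∀x (¬A(x) ∨ ¬N(x))


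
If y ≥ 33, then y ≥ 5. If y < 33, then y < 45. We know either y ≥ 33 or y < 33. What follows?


Constructive dilemma: (P → Q) ∧ (R → S), P ∨ R ⊢ Q ∨ S
Premise 1: y ≥ 33 → y ≥ 5
Premise 2: y < 33 → y < 45
Premise 3: y ≥ 33 ∨ y < 33
Case 1: Assuming y ≥ 33, then by Premise 1, y ≥ 5.
Case 2: Assuming y < 33, then by Premise 2, y < 45.
Since one of y ≥ 33 or y < 33 must hold, we get y ≥ 5 or y < 45.

y ≥ 5 or y < 45.


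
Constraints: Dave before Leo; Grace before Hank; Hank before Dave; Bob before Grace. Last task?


Constraints: Dave before Leo; Grace before Hank; Hank before Dave; Bob before Grace
The last task can have nothing scheduled after it, so it must never appear on the left of a 'before'.
Tasks appearing before some other task: Dave, Grace, Hank, Bob.
The only task not in that list is Leo → it is last.

Leo


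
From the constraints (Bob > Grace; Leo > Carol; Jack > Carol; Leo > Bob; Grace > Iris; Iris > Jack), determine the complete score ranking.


Constraints: Bob > Grace; Leo > Carol; Jack > Carol; Leo > Bob; Grace > Iris; Iris > Jack
Method: at each step, the next-highest is the one remaining person who never appears on the smaller side of a constraint between remaining people.
  Step 1: remaining {Grace, Iris, Bob, Jack, Carol, Leo}; on the smaller side: {Grace, Iris, Bob, Jack, Carol} → Leo is next (Leo > Carol; Leo > Bob).
  Step 2: remaining {Grace, Iris, Bob, Jack, Carol}; on the smaller side: {Grace, Iris, Jack, Carol} → Bob is next (Bob > Grace).
  Step 3: remaining {Grace, Iris, Jack, Carol}; on the smaller side: {Iris, Jack, Carol} → Grace is next (Grace > Iris).
  Step 4: remaining {Iris, Jack, Carol}; on the smaller side: {Jack, Carol} → Iris is next (Iris > Jack).
  Step 5: remaining {Jack, Carol}; on the smaller side: {Carol} → Jack is next (Jack > Carol).
  Step 6: only Carol remains → lowest.
Final ranking (highest to lowest):

Leo > Bob > Grace > Iris > Jack > Carol


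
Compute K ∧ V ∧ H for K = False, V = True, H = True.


K = False, V = True, H = True
Step 1: K ∧ V = False AND True = False
Step 2: (False) ∧ H = (False) AND True = False
AND is true only when ALL operands are true.

False


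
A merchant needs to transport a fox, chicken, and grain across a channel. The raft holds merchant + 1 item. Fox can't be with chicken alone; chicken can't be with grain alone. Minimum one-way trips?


1. merchant+chicken → 2. merchant ← 3. merchant+fox → 4. merchant+chicken ← 5. merchant+grain → 6. merchant ← 7. merchant+chicken →
Minimum trips = 7

7


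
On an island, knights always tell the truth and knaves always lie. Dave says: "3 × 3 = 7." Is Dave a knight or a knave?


Statement: "3 × 3 = 7."
Actual: 3 × 3 = 9
Claimed: 7
Statement is FALSE → Dave lies → Knave

Knave


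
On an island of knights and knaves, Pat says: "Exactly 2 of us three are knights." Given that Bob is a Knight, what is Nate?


Pat claims exactly 2 knights among Pat, Bob, Nate.
Given: Bob is a Knight.

Case 1: Pat is a Knight (tells truth)
  Then exactly 2 of the three are knights.
  Counting Pat, Bob: 2 knight(s) so far. Need 0 more → Nate = Knave.
Case 2: Pat is a Knave (lies)
  Then the count is NOT 2.
  If Nate = Knight, count = 2 = 2 → claim would be true, contradicts lie.
  If Nate = Knave, count = 1 ≠ 2 → lie confirmed ✓

Nate is a Knave.

Knave


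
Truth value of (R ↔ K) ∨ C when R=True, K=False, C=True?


R = True, K = False, C = True
Expression: (R ↔ K) ∨ C
Step 1: R ↔ K = (True iff False) (true when values match) = False
Step 2: (False) ∨ C = False OR True = True

True


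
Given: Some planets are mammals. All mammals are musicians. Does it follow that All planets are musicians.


Premise 1: Some planets are mammals.
Premise 2: All mammals are musicians.
Conclusion: All planets are musicians.
Fallacy: illicit minor. The minor term (planets) is distributed in the conclusion ('All planets ...') but undistributed in its premise ('Some planets are mammals' doesn't cover all planets).
Only 'Some planets are musicians' follows, not 'All'.

Invalid


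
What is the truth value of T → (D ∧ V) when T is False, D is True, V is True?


T = False, D = True, V = True
Step 1: D ∧ V = True AND True = True
Step 2: T → (True): false only when T=True and consequent=False.
Result: True

True


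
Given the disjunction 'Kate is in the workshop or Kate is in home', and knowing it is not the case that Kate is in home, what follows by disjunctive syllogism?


Disjunctive syllogism: P ∨ Q, ¬P ⊢ Q
Disjunction: Kate is in the workshop ∨ Kate is in home
We know it is not the case that Kate is in home.
By disjunctive syllogism, the other disjunct must be true.

Kate is in the workshop


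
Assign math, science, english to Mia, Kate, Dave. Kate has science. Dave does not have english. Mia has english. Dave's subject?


From clues:
  Mia → english
  Kate → science
By elimination, Dave gets the remaining.

math


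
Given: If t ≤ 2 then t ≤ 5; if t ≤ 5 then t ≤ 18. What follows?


Hypothetical syllogism: P → Q, Q → R ⊢ P → R
Premise 1: t ≤ 2 → t ≤ 5
Premise 2: t ≤ 5 → t ≤ 18
Chain the implications: the middle term (t ≤ 5) links the two.
Conclusion: If t ≤ 2, then t ≤ 18.

If t ≤ 2, then t ≤ 18.


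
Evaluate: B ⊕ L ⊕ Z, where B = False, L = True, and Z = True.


B = False, L = True, Z = True
Step 1: B ⊕ L = False XOR True = True
Step 2: True ⊕ Z = True XOR True = False
XOR is true when an odd number of operands are true.

False


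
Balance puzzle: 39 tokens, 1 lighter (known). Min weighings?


Each weighing has 3 outcomes (left heavy / balance / right heavy), so k weighings distinguish at most 3^k cases; splitting into three near-equal groups achieves this.
Need 3^k ≥ 39: 3^3 = 27 < 39 ≤ 3^4 = 81
k = ⌈log₃(39)⌉ = 4

4


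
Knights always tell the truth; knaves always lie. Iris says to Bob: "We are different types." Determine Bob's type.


Iris says: "We are different types."
Case 1: Iris is a Knight (truth-teller)
  Statement is true → they ARE different → Bob is a Knave
Case 2: Iris is a Knave (liar)
  Statement is false → they are NOT different → Bob is a Knave
In both cases, Bob is a Knave.

Knave


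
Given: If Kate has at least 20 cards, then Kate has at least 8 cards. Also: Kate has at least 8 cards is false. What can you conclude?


Modus tollens: P → Q, ¬Q ⊢ ¬P
P: Kate has at least 20 cards
Q: Kate has at least 8 cards
We have P → Q and Q is false.
By modus tollens, P must be false.

It is not the case that Kate has at least 20 cards


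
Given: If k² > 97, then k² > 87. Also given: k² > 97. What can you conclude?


Modus ponens: P → Q, P ⊢ Q
P: k² > 97
Q: k² > 87
We have P → Q and P is true.
By modus ponens, Q must be true.

k² > 87


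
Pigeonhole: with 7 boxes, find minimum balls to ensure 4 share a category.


Pigeonhole: to guarantee k in one of n categories, need (k-1)×n + 1.
k = 4, n = 7
Minimum = (4-1) × 7 + 1 = 3 × 7 + 1

22


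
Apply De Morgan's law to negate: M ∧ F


De Morgan's law: ¬(P ∧ Q) ≡ ¬P ∨ ¬Q
¬(M ∧ F) = ¬M ∨ ¬F

¬M ∨ ¬F


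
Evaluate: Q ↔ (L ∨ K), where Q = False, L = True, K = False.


Q = False, L = True, K = False
Step 1: L ∨ K = True OR False = True
Step 2: Q ↔ (True): true when both sides have same truth value.
Result: False ↔ True = False

False


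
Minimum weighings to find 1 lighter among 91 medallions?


Each weighing has 3 outcomes (left heavy / balance / right heavy), so k weighings distinguish at most 3^k cases; splitting into three near-equal groups achieves this.
Need 3^k ≥ 91: 3^4 = 81 < 91 ≤ 3^5 = 243
k = ⌈log₃(91)⌉ = 5

5


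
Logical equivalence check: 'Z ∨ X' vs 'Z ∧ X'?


Expression 1: Z ∨ X
Expression 2: Z ∧ X
Truth table (Z X | Expr1 Expr2):
  T T |   T     T
  T F |   T     F   ← differ
  F T |   T     F   ← differ
  F F |   F     F
Counterexample: Z=T, X=F gives Expr1 = T but Expr2 = F, so the expressions are NOT logically equivalent.

No


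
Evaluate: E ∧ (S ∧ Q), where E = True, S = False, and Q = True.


E = True, S = False, Q = True
Step 1: S ∧ Q = False AND True = False
Step 2: E ∧ False = True AND False = False
AND is true only when ALL operands are true.

False


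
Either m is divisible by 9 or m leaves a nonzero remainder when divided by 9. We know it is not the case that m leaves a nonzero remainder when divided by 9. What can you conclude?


Disjunctive syllogism: P ∨ Q, ¬P ⊢ Q
Disjunction: m is divisible by 9 ∨ m leaves a nonzero remainder when divided by 9
We know it is not the case that m leaves a nonzero remainder when divided by 9.
By disjunctive syllogism, the other disjunct must be true.

m is divisible by 9


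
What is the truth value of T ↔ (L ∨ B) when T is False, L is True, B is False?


T = False, L = True, B = False
Step 1: L ∨ B = True OR False = True
Step 2: T ↔ (True): true when both sides have same truth value.
Result: False ↔ True = False

False


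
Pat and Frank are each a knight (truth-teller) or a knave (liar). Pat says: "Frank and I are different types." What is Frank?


Pat says: "Frank and I are different types."
Case 1: Pat is a Knight (truth-teller)
  Statement is true → they ARE different → Frank is a Knave
Case 2: Pat is a Knave (liar)
  Statement is false → they are NOT different → Frank is a Knave
In both cases, Frank is a Knave.

Knave


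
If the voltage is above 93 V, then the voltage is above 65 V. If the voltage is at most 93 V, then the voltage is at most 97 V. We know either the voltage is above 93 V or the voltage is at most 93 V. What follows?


Constructive dilemma: (P → Q) ∧ (R → S), P ∨ R ⊢ Q ∨ S
Premise 1: the voltage is above 93 V → the voltage is above 65 V
Premise 2: the voltage is at most 93 V → the voltage is at most 97 V
Premise 3: the voltage is above 93 V ∨ the voltage is at most 93 V
Case 1: Assuming the voltage is above 93 V, then by Premise 1, the voltage is above 65 V.
Case 2: Assuming the voltage is at most 93 V, then by Premise 2, the voltage is at most 97 V.
Since one of the voltage is above 93 V or the voltage is at most 93 V must hold, we get the voltage is above 65 V or the voltage is at most 97 V.

The voltage is above 65 V or the voltage is at most 97 V.


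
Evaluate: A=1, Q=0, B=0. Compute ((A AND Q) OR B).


A AND Q = 1&0 = 0
0 OR 0 = 0

0


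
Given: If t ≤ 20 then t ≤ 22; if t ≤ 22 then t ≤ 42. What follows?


Hypothetical syllogism: P → Q, Q → R ⊢ P → R
Premise 1: t ≤ 20 → t ≤ 22
Premise 2: t ≤ 22 → t ≤ 42
Chain the implications: the middle term (t ≤ 22) links the two.
Conclusion: If t ≤ 20, then t ≤ 42.

If t ≤ 20, then t ≤ 42.


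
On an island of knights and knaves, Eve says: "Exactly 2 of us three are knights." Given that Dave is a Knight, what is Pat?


Eve claims exactly 2 knights among Eve, Dave, Pat.
Given: Dave is a Knight.

Case 1: Eve is a Knight (tells truth)
  Then exactly 2 of the three are knights.
  Counting Eve, Dave: 2 knight(s) so far. Need 0 more → Pat = Knave.
Case 2: Eve is a Knave (lies)
  Then the count is NOT 2.
  If Pat = Knight, count = 2 = 2 → claim would be true, contradicts lie.
  If Pat = Knave, count = 1 ≠ 2 → lie confirmed ✓

Pat is a Knave.

Knave
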